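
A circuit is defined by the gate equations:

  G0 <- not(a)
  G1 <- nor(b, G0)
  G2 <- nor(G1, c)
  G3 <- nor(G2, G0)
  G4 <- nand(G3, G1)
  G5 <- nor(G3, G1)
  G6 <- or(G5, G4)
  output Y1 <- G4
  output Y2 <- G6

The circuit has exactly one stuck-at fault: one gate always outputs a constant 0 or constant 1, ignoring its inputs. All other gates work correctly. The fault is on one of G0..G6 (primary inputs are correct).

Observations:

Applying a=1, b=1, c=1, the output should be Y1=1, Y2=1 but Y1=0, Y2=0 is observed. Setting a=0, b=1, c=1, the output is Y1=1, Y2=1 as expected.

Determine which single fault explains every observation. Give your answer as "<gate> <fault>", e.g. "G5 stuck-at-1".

G1 stuck-at-1

Fault-free values for test 1 (a=1, b=1, c=1): G0=0, G1=0, G2=0, G3=1, G4=1, G5=0, G6=1, giving Y1=1, Y2=1. Observed Y1=0, Y2=0.
Test 1: faults giving observed Y1=0, Y2=0 are {G1 stuck-at-1, G4 stuck-at-0}.
Test 2 (a=0, b=1, c=1): fault-free G0=1, G1=0, G2=0, G3=0, G4=1, G5=1, G6=1 → Y1=1, Y2=1; observed Y1=1, Y2=1. Eliminates G4 stuck-at-0.
Only G1 stuck-at-1 is consistent with every test.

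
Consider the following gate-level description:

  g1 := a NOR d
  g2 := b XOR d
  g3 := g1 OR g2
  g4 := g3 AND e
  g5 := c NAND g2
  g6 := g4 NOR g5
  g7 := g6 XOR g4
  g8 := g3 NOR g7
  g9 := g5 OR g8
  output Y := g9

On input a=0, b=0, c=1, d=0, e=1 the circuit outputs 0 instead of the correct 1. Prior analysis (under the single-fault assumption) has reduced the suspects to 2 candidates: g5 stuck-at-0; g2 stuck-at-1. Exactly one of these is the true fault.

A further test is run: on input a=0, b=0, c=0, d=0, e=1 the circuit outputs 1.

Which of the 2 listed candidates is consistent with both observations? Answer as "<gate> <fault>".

g2 stuck-at-1

Evaluate each candidate on input a=0, b=0, c=0, d=0, e=1:
  g5 stuck-at-0: g1=1, g2=0, g3=1, g4=1, g5=0 [stuck-at-0], g6=0, g7=1, g8=0, g9=0 → 0 — eliminated
  g2 stuck-at-1: g1=1, g2=1 [stuck-at-1], g3=1, g4=1, g5=1, g6=0, g7=1, g8=0, g9=1 → 1 — matches
Only g2 stuck-at-1 reproduces the observed 1.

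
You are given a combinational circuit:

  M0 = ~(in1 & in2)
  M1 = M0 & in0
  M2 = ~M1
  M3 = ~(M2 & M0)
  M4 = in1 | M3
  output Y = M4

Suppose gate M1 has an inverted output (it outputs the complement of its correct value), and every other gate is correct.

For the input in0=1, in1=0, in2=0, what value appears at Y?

0

Propagate with M1 forced: M0=1, M1=0 [inverted output], M2=1, M3=0, M4=0.
So Y = 0. (Without the fault it would be 1.)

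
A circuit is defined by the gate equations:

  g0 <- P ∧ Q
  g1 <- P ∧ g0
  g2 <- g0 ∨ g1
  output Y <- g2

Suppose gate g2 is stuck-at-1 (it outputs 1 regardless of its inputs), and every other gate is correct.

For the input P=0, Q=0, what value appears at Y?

1

Propagate with g2 forced: g0=0, g1=0, g2=1 [stuck-at-1].
So Y = 1. (Without the fault it would be 0.)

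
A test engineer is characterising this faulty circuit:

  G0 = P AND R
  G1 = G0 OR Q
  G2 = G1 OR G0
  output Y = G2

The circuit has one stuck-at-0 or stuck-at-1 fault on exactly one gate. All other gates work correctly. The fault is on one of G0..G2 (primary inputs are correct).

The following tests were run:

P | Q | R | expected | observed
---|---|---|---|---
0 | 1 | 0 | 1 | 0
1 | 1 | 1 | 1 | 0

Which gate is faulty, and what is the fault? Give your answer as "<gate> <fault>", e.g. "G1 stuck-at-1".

Fault-free values for test 1 (P=0, Q=1, R=0): G0=0, G1=1, G2=1, giving Y=1. Observed 0.
Test 1: faults giving observed 0 are {G1 stuck-at-0, G2 stuck-at-0}.
Test 2 (P=1, Q=1, R=1): fault-free G0=1, G1=1, G2=1 → 1; observed 0. Eliminates G1 stuck-at-0.
Only G2 stuck-at-0 is consistent with every test.

G2 stuck-at-0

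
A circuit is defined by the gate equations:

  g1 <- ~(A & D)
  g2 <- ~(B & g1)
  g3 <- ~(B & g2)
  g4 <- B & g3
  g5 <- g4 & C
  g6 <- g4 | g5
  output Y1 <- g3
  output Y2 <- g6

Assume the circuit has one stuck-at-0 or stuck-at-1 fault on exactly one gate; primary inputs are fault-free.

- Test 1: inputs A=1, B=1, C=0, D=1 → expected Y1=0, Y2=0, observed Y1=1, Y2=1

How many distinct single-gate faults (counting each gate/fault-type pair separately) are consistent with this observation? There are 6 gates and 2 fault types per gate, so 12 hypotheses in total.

3

Fault-free: g1=0, g2=1, g3=0, g4=0, g5=0, g6=0 → Y1=0, Y2=0. Observed Y1=1, Y2=1.
  g1 stuck-at-0: output Y1=0, Y2=0 ✗
  g1 stuck-at-1: output Y1=1, Y2=1 ✓
  g2 stuck-at-0: output Y1=1, Y2=1 ✓
  g2 stuck-at-1: output Y1=0, Y2=0 ✗
  g3 stuck-at-0: output Y1=0, Y2=0 ✗
  g3 stuck-at-1: output Y1=1, Y2=1 ✓
  g4 stuck-at-0: output Y1=0, Y2=0 ✗
  g4 stuck-at-1: output Y1=0, Y2=1 ✗
  g5 stuck-at-0: output Y1=0, Y2=0 ✗
  g5 stuck-at-1: output Y1=0, Y2=1 ✗
  g6 stuck-at-0: output Y1=0, Y2=0 ✗
  g6 stuck-at-1: output Y1=0, Y2=1 ✗
Consistent faults: {g1 stuck-at-1, g2 stuck-at-0, g3 stuck-at-1} — 3 in all.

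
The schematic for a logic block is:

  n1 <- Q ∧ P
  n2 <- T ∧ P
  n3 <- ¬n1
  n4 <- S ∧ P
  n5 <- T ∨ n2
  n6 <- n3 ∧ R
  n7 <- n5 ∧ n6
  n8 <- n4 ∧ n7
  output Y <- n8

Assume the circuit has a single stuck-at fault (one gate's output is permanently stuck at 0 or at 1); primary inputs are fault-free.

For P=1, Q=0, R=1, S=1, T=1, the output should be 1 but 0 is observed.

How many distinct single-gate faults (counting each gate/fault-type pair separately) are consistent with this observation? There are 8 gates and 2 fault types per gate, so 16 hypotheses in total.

Fault-free: n1=0, n2=1, n3=1, n4=1, n5=1, n6=1, n7=1, n8=1 → 1. Observed 0.
  n1: stuck-at-1 ✓; others ✗
  n2: none of the 2 fault types match ✗
  n3: stuck-at-0 ✓; others ✗
  n4: stuck-at-0 ✓; others ✗
  n5: stuck-at-0 ✓; others ✗
  n6: stuck-at-0 ✓; others ✗
  n7: stuck-at-0 ✓; others ✗
  n8: stuck-at-0 ✓; others ✗
Consistent faults: {n1 stuck-at-1, n3 stuck-at-0, n4 stuck-at-0, n5 stuck-at-0, n6 stuck-at-0, n7 stuck-at-0, n8 stuck-at-0} — 7 in all.

7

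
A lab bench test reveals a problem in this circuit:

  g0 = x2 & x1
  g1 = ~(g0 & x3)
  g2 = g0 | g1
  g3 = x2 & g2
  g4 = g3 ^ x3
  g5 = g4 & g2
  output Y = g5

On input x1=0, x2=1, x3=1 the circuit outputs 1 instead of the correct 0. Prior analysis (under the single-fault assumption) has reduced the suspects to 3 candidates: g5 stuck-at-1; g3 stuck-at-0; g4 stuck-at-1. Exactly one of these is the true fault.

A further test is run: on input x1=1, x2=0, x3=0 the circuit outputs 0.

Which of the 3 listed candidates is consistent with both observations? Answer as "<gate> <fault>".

g3 stuck-at-0

Evaluate each candidate on input x1=1, x2=0, x3=0:
  g5 stuck-at-1: g0=0, g1=1, g2=1, g3=0, g4=0, g5=1 [stuck-at-1] → 1 — eliminated
  g3 stuck-at-0: g0=0, g1=1, g2=1, g3=0 [stuck-at-0], g4=0, g5=0 → 0 — matches
  g4 stuck-at-1: g0=0, g1=1, g2=1, g3=0, g4=1 [stuck-at-1], g5=1 → 1 — eliminated
Only g3 stuck-at-0 reproduces the observed 0.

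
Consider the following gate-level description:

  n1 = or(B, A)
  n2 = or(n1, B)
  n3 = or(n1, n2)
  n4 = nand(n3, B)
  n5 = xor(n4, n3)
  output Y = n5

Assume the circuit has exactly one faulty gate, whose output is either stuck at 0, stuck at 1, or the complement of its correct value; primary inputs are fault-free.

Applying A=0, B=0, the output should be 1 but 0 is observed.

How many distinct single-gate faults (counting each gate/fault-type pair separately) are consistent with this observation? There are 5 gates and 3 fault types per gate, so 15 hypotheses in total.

Fault-free: n1=0, n2=0, n3=0, n4=1, n5=1 → 1. Observed 0.
  n1: stuck-at-1, inverted output ✓; others ✗
  n2: stuck-at-1, inverted output ✓; others ✗
  n3: stuck-at-1, inverted output ✓; others ✗
  n4: stuck-at-0, inverted output ✓; others ✗
  n5: stuck-at-0, inverted output ✓; others ✗
Consistent faults: {n1 stuck-at-1, n1 inverted output, n2 stuck-at-1, n2 inverted output, n3 stuck-at-1, n3 inverted output, n4 stuck-at-0, n4 inverted output, n5 stuck-at-0, n5 inverted output} — 10 in all.

10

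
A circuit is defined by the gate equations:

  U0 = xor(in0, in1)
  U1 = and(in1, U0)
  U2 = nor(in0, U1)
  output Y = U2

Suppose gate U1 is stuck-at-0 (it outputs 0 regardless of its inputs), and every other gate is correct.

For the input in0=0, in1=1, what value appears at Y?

Propagate with U1 forced: U0=1, U1=0 [stuck-at-0], U2=1.
So Y = 1. (Without the fault it would be 0.)

1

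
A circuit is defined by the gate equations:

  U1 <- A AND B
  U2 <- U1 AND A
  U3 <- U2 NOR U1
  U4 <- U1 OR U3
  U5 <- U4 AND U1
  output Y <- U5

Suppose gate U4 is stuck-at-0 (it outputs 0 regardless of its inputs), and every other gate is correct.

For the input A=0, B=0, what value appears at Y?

Propagate with U4 forced: U1=0, U2=0, U3=1, U4=0 [stuck-at-0], U5=0.
So Y = 0. (Same as the fault-free value — the fault is masked on this input.)

0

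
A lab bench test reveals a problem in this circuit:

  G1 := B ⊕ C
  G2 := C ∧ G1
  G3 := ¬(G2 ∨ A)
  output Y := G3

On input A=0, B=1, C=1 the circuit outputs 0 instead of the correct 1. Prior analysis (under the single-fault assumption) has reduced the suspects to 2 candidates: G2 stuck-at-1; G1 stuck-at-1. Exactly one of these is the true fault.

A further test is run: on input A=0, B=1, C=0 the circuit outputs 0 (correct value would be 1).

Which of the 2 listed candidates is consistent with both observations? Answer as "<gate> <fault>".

G2 stuck-at-1

Evaluate each candidate on input A=0, B=1, C=0:
  G2 stuck-at-1: G1=1, G2=1 [stuck-at-1], G3=0 → 0 — matches
  G1 stuck-at-1: G1=1 [stuck-at-1], G2=0, G3=1 → 1 — eliminated
Only G2 stuck-at-1 reproduces the observed 0.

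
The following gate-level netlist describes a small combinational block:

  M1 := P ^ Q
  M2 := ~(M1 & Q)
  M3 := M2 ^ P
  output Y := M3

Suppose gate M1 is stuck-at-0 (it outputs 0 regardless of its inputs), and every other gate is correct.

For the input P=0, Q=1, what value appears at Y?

1

Propagate with M1 forced: M1=0 [stuck-at-0], M2=1, M3=1.
So Y = 1. (Without the fault it would be 0.)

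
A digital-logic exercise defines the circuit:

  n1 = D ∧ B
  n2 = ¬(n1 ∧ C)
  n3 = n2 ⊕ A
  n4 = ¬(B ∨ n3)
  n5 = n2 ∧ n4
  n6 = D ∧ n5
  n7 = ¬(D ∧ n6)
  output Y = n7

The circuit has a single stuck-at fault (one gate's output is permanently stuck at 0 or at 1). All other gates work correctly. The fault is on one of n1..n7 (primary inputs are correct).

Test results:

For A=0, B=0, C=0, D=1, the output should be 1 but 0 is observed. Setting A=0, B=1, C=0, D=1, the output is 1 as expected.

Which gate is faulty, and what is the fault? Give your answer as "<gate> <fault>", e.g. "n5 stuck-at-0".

n3 stuck-at-0

Fault-free values for test 1 (A=0, B=0, C=0, D=1): n1=0, n2=1, n3=1, n4=0, n5=0, n6=0, n7=1, giving Y=1. Observed 0.
Test 1: faults giving observed 0 are {n3 stuck-at-0, n4 stuck-at-1, n5 stuck-at-1, n6 stuck-at-1, n7 stuck-at-0}.
Test 2 (A=0, B=1, C=0, D=1): fault-free n1=1, n2=1, n3=1, n4=0, n5=0, n6=0, n7=1 → 1; observed 1. Eliminates n4 stuck-at-1, n5 stuck-at-1, n6 stuck-at-1, n7 stuck-at-0.
Only n3 stuck-at-0 is consistent with every test.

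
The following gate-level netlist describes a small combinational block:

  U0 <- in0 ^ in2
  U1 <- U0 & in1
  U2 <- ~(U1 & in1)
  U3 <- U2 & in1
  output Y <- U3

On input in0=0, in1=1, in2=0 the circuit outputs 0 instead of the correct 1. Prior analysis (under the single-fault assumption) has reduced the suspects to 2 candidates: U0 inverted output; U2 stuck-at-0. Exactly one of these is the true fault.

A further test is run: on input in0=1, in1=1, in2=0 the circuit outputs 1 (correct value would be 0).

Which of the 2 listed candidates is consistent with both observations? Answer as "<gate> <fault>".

U0 inverted output

Evaluate each candidate on input in0=1, in1=1, in2=0:
  U0 inverted output: U0=0 [inverted output], U1=0, U2=1, U3=1 → 1 — matches
  U2 stuck-at-0: U0=1, U1=1, U2=0 [stuck-at-0], U3=0 → 0 — eliminated
Only U0 inverted output reproduces the observed 1.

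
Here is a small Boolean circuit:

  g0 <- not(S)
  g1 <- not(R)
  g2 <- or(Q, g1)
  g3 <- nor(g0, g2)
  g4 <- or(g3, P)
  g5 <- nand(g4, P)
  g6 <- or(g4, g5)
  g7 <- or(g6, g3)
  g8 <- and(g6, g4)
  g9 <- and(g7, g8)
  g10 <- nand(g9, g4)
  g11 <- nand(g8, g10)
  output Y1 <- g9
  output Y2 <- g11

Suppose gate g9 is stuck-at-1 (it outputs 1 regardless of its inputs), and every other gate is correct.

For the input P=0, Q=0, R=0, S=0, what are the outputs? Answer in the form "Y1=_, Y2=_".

Y1=1, Y2=1

Propagate with g9 forced: g0=1, g1=1, g2=1, g3=0, g4=0, g5=1, g6=1, g7=1, g8=0, g9=1 [stuck-at-1], g10=1, g11=1.
So the outputs are Y1=1, Y2=1. (Without the fault they would be Y1=0, Y2=1.)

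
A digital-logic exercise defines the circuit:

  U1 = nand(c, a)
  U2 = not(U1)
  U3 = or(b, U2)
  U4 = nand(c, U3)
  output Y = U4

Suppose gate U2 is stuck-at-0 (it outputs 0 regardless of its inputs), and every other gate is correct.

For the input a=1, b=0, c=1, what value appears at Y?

Propagate with U2 forced: U1=0, U2=0 [stuck-at-0], U3=0, U4=1.
So Y = 1. (Without the fault it would be 0.)

1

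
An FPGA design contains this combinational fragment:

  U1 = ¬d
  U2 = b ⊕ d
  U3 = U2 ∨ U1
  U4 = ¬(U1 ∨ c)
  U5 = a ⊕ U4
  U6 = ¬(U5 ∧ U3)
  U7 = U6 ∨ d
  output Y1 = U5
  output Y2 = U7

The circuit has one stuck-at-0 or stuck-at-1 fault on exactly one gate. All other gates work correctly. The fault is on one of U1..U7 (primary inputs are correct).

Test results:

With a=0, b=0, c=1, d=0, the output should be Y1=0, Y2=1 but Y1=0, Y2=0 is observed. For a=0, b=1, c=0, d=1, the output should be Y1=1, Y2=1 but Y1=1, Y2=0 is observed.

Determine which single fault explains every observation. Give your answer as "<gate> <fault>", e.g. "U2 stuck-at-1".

Fault-free values for test 1 (a=0, b=0, c=1, d=0): U1=1, U2=0, U3=1, U4=0, U5=0, U6=1, U7=1, giving Y1=0, Y2=1. Observed Y1=0, Y2=0.
Test 1: faults giving observed Y1=0, Y2=0 are {U6 stuck-at-0, U7 stuck-at-0}.
Test 2 (a=0, b=1, c=0, d=1): fault-free U1=0, U2=0, U3=0, U4=1, U5=1, U6=1, U7=1 → Y1=1, Y2=1; observed Y1=1, Y2=0. Eliminates U6 stuck-at-0.
Only U7 stuck-at-0 is consistent with every test.

U7 stuck-at-0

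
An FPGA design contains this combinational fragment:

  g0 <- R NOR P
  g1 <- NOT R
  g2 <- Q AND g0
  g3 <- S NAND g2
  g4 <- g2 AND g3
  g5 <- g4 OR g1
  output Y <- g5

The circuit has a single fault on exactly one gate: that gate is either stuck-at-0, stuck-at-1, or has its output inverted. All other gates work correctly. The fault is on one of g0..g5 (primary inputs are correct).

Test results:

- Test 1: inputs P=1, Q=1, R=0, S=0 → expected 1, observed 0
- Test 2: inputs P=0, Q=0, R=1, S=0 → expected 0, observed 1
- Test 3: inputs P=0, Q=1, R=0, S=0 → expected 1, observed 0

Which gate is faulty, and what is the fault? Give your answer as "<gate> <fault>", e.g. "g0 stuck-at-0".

g5 inverted output

Fault-free values for test 1 (P=1, Q=1, R=0, S=0): g0=0, g1=1, g2=0, g3=1, g4=0, g5=1, giving Y=1. Observed 0.
Test 1: faults giving observed 0 are {g1 stuck-at-0, g1 inverted output, g5 stuck-at-0, g5 inverted output}.
Test 2 (P=0, Q=0, R=1, S=0): fault-free g0=0, g1=0, g2=0, g3=1, g4=0, g5=0 → 0; observed 1. Eliminates g1 stuck-at-0, g5 stuck-at-0.
Test 3 (P=0, Q=1, R=0, S=0): fault-free g0=1, g1=1, g2=1, g3=1, g4=1, g5=1 → 1; observed 0. Eliminates g1 inverted output.
Only g5 inverted output is consistent with every test.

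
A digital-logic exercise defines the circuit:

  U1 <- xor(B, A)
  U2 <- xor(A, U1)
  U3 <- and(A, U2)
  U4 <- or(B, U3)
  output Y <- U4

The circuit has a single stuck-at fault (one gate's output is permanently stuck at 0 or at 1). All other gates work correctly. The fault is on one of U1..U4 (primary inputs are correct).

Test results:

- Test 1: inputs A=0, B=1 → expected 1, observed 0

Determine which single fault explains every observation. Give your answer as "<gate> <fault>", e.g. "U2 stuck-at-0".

Fault-free values for test 1 (A=0, B=1): U1=1, U2=1, U3=0, U4=1, giving Y=1. Observed 0.
Test 1: faults giving observed 0 are {U4 stuck-at-0}.
Only U4 stuck-at-0 is consistent with every test.

U4 stuck-at-0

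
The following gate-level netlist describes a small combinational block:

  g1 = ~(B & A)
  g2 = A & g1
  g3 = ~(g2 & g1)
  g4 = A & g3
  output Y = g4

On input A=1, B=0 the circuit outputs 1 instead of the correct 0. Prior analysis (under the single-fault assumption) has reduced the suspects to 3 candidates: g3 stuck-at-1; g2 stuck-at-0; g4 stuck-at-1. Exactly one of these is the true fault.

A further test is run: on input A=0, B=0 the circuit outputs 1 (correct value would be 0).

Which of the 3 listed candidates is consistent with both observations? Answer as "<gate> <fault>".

Evaluate each candidate on input A=0, B=0:
  g3 stuck-at-1: g1=1, g2=0, g3=1 [stuck-at-1], g4=0 → 0 — eliminated
  g2 stuck-at-0: g1=1, g2=0 [stuck-at-0], g3=1, g4=0 → 0 — eliminated
  g4 stuck-at-1: g1=1, g2=0, g3=1, g4=1 [stuck-at-1] → 1 — matches
Only g4 stuck-at-1 reproduces the observed 1.

g4 stuck-at-1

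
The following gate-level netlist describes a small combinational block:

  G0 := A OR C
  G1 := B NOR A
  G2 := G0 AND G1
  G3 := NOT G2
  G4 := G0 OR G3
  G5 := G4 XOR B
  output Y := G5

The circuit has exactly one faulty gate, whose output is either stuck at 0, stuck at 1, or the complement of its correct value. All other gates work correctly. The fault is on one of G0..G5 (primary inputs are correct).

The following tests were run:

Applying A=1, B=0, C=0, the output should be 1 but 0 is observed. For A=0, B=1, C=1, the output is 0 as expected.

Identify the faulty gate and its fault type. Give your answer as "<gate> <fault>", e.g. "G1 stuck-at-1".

Fault-free values for test 1 (A=1, B=0, C=0): G0=1, G1=0, G2=0, G3=1, G4=1, G5=1, giving Y=1. Observed 0.
Test 1: faults giving observed 0 are {G4 stuck-at-0, G4 inverted output, G5 stuck-at-0, G5 inverted output}.
Test 2 (A=0, B=1, C=1): fault-free G0=1, G1=0, G2=0, G3=1, G4=1, G5=0 → 0; observed 0. Eliminates G4 stuck-at-0, G4 inverted output, G5 inverted output.
Only G5 stuck-at-0 is consistent with every test.

G5 stuck-at-0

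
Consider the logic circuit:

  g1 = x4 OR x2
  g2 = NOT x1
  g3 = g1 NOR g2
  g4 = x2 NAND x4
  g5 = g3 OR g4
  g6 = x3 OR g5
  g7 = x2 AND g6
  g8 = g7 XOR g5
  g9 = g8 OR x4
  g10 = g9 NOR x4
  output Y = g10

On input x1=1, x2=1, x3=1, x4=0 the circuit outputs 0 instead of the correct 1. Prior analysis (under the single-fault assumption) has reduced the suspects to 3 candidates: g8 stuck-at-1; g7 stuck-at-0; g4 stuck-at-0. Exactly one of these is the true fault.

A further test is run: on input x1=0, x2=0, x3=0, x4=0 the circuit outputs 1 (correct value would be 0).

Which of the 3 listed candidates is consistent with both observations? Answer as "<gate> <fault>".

Evaluate each candidate on input x1=0, x2=0, x3=0, x4=0:
  g8 stuck-at-1: g1=0, g2=1, g3=0, g4=1, g5=1, g6=1, g7=0, g8=1 [stuck-at-1], g9=1, g10=0 → 0 — eliminated
  g7 stuck-at-0: g1=0, g2=1, g3=0, g4=1, g5=1, g6=1, g7=0 [stuck-at-0], g8=1, g9=1, g10=0 → 0 — eliminated
  g4 stuck-at-0: g1=0, g2=1, g3=0, g4=0 [stuck-at-0], g5=0, g6=0, g7=0, g8=0, g9=0, g10=1 → 1 — matches
Only g4 stuck-at-0 reproduces the observed 1.

g4 stuck-at-0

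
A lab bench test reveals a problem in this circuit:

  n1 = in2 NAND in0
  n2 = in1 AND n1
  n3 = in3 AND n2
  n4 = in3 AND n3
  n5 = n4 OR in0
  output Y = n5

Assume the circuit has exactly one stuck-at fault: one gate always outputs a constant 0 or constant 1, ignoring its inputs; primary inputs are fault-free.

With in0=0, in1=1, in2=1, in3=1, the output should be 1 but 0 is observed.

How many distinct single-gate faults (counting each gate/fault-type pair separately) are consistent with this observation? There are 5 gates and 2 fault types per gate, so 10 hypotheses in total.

5

Fault-free: n1=1, n2=1, n3=1, n4=1, n5=1 → 1. Observed 0.
  n1 stuck-at-0: output 0 ✓
  n1 stuck-at-1: output 1 ✗
  n2 stuck-at-0: output 0 ✓
  n2 stuck-at-1: output 1 ✗
  n3 stuck-at-0: output 0 ✓
  n3 stuck-at-1: output 1 ✗
  n4 stuck-at-0: output 0 ✓
  n4 stuck-at-1: output 1 ✗
  n5 stuck-at-0: output 0 ✓
  n5 stuck-at-1: output 1 ✗
Consistent faults: {n1 stuck-at-0, n2 stuck-at-0, n3 stuck-at-0, n4 stuck-at-0, n5 stuck-at-0} — 5 in all.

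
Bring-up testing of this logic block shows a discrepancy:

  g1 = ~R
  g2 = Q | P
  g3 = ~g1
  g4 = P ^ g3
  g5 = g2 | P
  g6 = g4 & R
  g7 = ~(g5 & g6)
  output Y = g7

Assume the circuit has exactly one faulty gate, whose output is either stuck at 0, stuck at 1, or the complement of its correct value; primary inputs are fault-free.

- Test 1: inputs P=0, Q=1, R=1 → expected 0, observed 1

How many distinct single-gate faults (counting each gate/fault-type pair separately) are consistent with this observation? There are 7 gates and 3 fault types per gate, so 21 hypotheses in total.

Fault-free: g1=0, g2=1, g3=1, g4=1, g5=1, g6=1, g7=0 → 0. Observed 1.
  g1: stuck-at-1, inverted output ✓; others ✗
  g2: stuck-at-0, inverted output ✓; others ✗
  g3: stuck-at-0, inverted output ✓; others ✗
  g4: stuck-at-0, inverted output ✓; others ✗
  g5: stuck-at-0, inverted output ✓; others ✗
  g6: stuck-at-0, inverted output ✓; others ✗
  g7: stuck-at-1, inverted output ✓; others ✗
Consistent faults: {g1 stuck-at-1, g1 inverted output, g2 stuck-at-0, g2 inverted output, g3 stuck-at-0, g3 inverted output, g4 stuck-at-0, g4 inverted output, g5 stuck-at-0, g5 inverted output, g6 stuck-at-0, g6 inverted output, g7 stuck-at-1, g7 inverted output} — 14 in all.

14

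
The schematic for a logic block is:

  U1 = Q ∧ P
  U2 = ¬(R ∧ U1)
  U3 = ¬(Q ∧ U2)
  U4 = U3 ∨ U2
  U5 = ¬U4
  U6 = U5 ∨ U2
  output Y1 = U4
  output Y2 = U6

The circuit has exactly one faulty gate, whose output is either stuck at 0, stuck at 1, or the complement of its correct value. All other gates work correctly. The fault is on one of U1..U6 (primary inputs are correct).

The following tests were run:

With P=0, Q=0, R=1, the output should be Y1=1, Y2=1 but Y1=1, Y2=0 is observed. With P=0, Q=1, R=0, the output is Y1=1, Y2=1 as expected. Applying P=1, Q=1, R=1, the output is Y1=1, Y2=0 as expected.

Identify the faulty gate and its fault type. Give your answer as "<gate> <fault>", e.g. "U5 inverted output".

Fault-free values for test 1 (P=0, Q=0, R=1): U1=0, U2=1, U3=1, U4=1, U5=0, U6=1, giving Y1=1, Y2=1. Observed Y1=1, Y2=0.
Test 1: faults giving observed Y1=1, Y2=0 are {U1 stuck-at-1, U1 inverted output, U2 stuck-at-0, U2 inverted output, U6 stuck-at-0, U6 inverted output}.
Test 2 (P=0, Q=1, R=0): fault-free U1=0, U2=1, U3=0, U4=1, U5=0, U6=1 → Y1=1, Y2=1; observed Y1=1, Y2=1. Eliminates U2 stuck-at-0, U2 inverted output, U6 stuck-at-0, U6 inverted output.
Test 3 (P=1, Q=1, R=1): fault-free U1=1, U2=0, U3=1, U4=1, U5=0, U6=0 → Y1=1, Y2=0; observed Y1=1, Y2=0. Eliminates U1 inverted output.
Only U1 stuck-at-1 is consistent with every test.

U1 stuck-at-1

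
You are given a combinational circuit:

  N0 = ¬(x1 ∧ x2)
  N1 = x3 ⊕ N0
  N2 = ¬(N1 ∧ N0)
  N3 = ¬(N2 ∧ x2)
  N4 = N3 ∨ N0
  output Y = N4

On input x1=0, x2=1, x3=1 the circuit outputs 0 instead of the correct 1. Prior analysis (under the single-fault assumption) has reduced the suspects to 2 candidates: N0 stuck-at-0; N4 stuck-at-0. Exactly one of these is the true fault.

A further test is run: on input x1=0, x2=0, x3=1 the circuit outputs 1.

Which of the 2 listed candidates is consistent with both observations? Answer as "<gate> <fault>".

N0 stuck-at-0

Evaluate each candidate on input x1=0, x2=0, x3=1:
  N0 stuck-at-0: N0=0 [stuck-at-0], N1=1, N2=1, N3=1, N4=1 → 1 — matches
  N4 stuck-at-0: N0=1, N1=0, N2=1, N3=1, N4=0 [stuck-at-0] → 0 — eliminated
Only N0 stuck-at-0 reproduces the observed 1.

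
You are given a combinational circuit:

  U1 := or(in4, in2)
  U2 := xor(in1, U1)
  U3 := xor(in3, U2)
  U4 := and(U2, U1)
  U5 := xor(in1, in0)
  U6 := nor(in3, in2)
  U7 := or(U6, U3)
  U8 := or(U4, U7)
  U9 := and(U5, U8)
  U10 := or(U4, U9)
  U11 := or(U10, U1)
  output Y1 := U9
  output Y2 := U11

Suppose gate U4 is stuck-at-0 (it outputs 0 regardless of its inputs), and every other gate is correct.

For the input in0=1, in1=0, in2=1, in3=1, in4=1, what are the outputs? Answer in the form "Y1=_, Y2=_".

Y1=0, Y2=1

Propagate with U4 forced: U1=1, U2=1, U3=0, U4=0 [stuck-at-0], U5=1, U6=0, U7=0, U8=0, U9=0, U10=0, U11=1.
So the outputs are Y1=0, Y2=1. (Without the fault they would be Y1=1, Y2=1.)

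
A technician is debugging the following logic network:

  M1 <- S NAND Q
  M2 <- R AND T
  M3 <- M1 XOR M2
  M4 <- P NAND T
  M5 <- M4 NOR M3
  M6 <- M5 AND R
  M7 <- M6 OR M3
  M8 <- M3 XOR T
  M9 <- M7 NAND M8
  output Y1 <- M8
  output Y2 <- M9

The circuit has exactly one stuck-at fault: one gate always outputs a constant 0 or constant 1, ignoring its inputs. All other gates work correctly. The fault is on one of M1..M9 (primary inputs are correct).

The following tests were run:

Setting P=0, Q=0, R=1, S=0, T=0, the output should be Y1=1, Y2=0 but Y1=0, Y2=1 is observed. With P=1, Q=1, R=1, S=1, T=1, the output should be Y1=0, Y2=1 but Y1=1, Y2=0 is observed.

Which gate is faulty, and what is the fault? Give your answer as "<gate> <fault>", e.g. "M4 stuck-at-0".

M3 stuck-at-0

Fault-free values for test 1 (P=0, Q=0, R=1, S=0, T=0): M1=1, M2=0, M3=1, M4=1, M5=0, M6=0, M7=1, M8=1, M9=0, giving Y1=1, Y2=0. Observed Y1=0, Y2=1.
Test 1: faults giving observed Y1=0, Y2=1 are {M1 stuck-at-0, M2 stuck-at-1, M3 stuck-at-0, M8 stuck-at-0}.
Test 2 (P=1, Q=1, R=1, S=1, T=1): fault-free M1=0, M2=1, M3=1, M4=0, M5=0, M6=0, M7=1, M8=0, M9=1 → Y1=0, Y2=1; observed Y1=1, Y2=0. Eliminates M1 stuck-at-0, M2 stuck-at-1, M8 stuck-at-0.
Only M3 stuck-at-0 is consistent with every test.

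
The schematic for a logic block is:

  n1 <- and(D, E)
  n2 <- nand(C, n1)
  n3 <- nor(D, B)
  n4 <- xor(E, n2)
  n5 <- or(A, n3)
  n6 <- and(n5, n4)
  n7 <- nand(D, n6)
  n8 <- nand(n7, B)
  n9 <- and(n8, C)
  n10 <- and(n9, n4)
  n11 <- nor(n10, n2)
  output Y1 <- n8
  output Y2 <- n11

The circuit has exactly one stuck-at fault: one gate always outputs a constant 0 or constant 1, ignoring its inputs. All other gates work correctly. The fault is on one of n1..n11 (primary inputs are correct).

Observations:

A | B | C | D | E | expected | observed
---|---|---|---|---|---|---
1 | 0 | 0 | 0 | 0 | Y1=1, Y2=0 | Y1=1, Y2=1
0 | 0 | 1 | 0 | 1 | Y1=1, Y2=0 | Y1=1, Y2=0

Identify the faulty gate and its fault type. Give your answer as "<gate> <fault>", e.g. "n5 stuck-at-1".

n2 stuck-at-0

Fault-free values for test 1 (A=1, B=0, C=0, D=0, E=0): n1=0, n2=1, n3=1, n4=1, n5=1, n6=1, n7=1, n8=1, n9=0, n10=0, n11=0, giving Y1=1, Y2=0. Observed Y1=1, Y2=1.
Test 1: faults giving observed Y1=1, Y2=1 are {n2 stuck-at-0, n11 stuck-at-1}.
Test 2 (A=0, B=0, C=1, D=0, E=1): fault-free n1=0, n2=1, n3=1, n4=0, n5=1, n6=0, n7=1, n8=1, n9=1, n10=0, n11=0 → Y1=1, Y2=0; observed Y1=1, Y2=0. Eliminates n11 stuck-at-1.
Only n2 stuck-at-0 is consistent with every test.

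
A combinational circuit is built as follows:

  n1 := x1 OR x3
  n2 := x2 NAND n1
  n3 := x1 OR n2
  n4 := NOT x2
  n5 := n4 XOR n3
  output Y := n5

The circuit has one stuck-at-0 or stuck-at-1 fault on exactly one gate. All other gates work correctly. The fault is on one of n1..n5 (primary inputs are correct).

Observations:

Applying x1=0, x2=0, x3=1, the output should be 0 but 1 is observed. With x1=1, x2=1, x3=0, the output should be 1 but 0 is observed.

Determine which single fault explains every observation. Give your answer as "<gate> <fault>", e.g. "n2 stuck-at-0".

n3 stuck-at-0

Fault-free values for test 1 (x1=0, x2=0, x3=1): n1=1, n2=1, n3=1, n4=1, n5=0, giving Y=0. Observed 1.
Test 1: faults giving observed 1 are {n2 stuck-at-0, n3 stuck-at-0, n4 stuck-at-0, n5 stuck-at-1}.
Test 2 (x1=1, x2=1, x3=0): fault-free n1=1, n2=0, n3=1, n4=0, n5=1 → 1; observed 0. Eliminates n2 stuck-at-0, n4 stuck-at-0, n5 stuck-at-1.
Only n3 stuck-at-0 is consistent with every test.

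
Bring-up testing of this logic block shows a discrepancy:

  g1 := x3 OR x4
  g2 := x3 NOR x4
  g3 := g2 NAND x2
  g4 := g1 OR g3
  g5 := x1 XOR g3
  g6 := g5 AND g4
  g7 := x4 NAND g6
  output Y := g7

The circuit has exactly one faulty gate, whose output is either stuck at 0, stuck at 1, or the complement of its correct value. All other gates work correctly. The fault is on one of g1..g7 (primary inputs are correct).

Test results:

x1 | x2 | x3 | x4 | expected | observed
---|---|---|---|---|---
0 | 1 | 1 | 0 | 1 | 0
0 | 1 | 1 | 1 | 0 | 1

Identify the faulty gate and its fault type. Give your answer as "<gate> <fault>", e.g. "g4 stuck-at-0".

g7 inverted output

Fault-free values for test 1 (x1=0, x2=1, x3=1, x4=0): g1=1, g2=0, g3=1, g4=1, g5=1, g6=1, g7=1, giving Y=1. Observed 0.
Test 1: faults giving observed 0 are {g7 stuck-at-0, g7 inverted output}.
Test 2 (x1=0, x2=1, x3=1, x4=1): fault-free g1=1, g2=0, g3=1, g4=1, g5=1, g6=1, g7=0 → 0; observed 1. Eliminates g7 stuck-at-0.
Only g7 inverted output is consistent with every test.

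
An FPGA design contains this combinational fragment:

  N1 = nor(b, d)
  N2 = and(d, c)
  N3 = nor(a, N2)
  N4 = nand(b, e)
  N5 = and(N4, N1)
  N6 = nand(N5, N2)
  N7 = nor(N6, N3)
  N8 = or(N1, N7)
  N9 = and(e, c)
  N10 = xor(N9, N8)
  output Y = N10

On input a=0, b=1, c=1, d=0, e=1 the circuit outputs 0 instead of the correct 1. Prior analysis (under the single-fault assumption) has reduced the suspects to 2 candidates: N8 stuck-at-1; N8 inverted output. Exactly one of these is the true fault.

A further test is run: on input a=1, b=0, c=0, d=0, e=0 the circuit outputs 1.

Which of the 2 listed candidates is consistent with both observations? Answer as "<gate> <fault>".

Evaluate each candidate on input a=1, b=0, c=0, d=0, e=0:
  N8 stuck-at-1: N1=1, N2=0, N3=0, N4=1, N5=1, N6=1, N7=0, N8=1 [stuck-at-1], N9=0, N10=1 → 1 — matches
  N8 inverted output: N1=1, N2=0, N3=0, N4=1, N5=1, N6=1, N7=0, N8=0 [inverted output], N9=0, N10=0 → 0 — eliminated
Only N8 stuck-at-1 reproduces the observed 1.

N8 stuck-at-1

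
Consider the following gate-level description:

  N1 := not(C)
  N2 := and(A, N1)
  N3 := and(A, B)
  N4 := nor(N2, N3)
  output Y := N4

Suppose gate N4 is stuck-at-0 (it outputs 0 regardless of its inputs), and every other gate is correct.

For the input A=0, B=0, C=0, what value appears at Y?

Propagate with N4 forced: N1=1, N2=0, N3=0, N4=0 [stuck-at-0].
So Y = 0. (Without the fault it would be 1.)

0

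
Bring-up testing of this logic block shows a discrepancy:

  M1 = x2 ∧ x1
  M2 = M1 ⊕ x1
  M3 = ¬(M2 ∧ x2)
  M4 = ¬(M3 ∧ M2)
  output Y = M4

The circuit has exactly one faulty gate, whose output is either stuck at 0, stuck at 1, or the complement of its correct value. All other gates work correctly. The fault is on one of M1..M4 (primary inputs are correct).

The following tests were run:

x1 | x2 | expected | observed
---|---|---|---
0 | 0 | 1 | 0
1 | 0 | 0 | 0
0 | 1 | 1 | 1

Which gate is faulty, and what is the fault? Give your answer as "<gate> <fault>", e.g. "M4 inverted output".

Fault-free values for test 1 (x1=0, x2=0): M1=0, M2=0, M3=1, M4=1, giving Y=1. Observed 0.
Test 1: faults giving observed 0 are {M1 stuck-at-1, M1 inverted output, M2 stuck-at-1, M2 inverted output, M4 stuck-at-0, M4 inverted output}.
Test 2 (x1=1, x2=0): fault-free M1=0, M2=1, M3=1, M4=0 → 0; observed 0. Eliminates M1 stuck-at-1, M1 inverted output, M2 inverted output, M4 inverted output.
Test 3 (x1=0, x2=1): fault-free M1=0, M2=0, M3=1, M4=1 → 1; observed 1. Eliminates M4 stuck-at-0.
Only M2 stuck-at-1 is consistent with every test.

M2 stuck-at-1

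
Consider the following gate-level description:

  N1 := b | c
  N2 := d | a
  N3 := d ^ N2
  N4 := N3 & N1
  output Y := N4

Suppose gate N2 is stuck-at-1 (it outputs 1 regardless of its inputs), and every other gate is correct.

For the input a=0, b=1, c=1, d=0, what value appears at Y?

Propagate with N2 forced: N1=1, N2=1 [stuck-at-1], N3=1, N4=1.
So Y = 1. (Without the fault it would be 0.)

1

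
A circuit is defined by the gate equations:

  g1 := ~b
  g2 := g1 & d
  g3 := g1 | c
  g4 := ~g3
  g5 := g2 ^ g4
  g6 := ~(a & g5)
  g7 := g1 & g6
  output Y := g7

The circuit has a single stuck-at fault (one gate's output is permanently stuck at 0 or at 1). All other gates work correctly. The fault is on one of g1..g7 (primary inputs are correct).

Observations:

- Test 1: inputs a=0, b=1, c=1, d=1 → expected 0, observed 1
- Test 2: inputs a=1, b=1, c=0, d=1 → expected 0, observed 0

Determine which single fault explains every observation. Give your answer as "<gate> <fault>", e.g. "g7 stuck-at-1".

Fault-free values for test 1 (a=0, b=1, c=1, d=1): g1=0, g2=0, g3=1, g4=0, g5=0, g6=1, g7=0, giving Y=0. Observed 1.
Test 1: faults giving observed 1 are {g1 stuck-at-1, g7 stuck-at-1}.
Test 2 (a=1, b=1, c=0, d=1): fault-free g1=0, g2=0, g3=0, g4=1, g5=1, g6=0, g7=0 → 0; observed 0. Eliminates g7 stuck-at-1.
Only g1 stuck-at-1 is consistent with every test.

g1 stuck-at-1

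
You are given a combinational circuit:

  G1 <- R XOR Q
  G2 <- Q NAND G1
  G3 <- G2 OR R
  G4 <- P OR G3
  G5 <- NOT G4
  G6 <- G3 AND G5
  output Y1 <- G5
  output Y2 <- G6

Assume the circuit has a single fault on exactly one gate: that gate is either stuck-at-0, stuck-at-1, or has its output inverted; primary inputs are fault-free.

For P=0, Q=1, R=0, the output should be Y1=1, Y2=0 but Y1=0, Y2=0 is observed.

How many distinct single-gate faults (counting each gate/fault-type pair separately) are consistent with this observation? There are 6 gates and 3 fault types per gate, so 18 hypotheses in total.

10

Fault-free: G1=1, G2=0, G3=0, G4=0, G5=1, G6=0 → Y1=1, Y2=0. Observed Y1=0, Y2=0.
  G1: stuck-at-0, inverted output ✓; others ✗
  G2: stuck-at-1, inverted output ✓; others ✗
  G3: stuck-at-1, inverted output ✓; others ✗
  G4: stuck-at-1, inverted output ✓; others ✗
  G5: stuck-at-0, inverted output ✓; others ✗
  G6: none of the 3 fault types match ✗
Consistent faults: {G1 stuck-at-0, G1 inverted output, G2 stuck-at-1, G2 inverted output, G3 stuck-at-1, G3 inverted output, G4 stuck-at-1, G4 inverted output, G5 stuck-at-0, G5 inverted output} — 10 in all.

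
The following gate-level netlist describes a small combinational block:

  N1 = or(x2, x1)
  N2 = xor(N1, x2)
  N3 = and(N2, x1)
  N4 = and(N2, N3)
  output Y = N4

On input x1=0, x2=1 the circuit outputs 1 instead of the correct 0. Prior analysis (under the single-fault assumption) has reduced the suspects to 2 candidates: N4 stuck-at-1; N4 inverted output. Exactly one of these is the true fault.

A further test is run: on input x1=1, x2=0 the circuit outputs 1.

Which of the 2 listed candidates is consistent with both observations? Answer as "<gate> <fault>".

N4 stuck-at-1

Evaluate each candidate on input x1=1, x2=0:
  N4 stuck-at-1: N1=1, N2=1, N3=1, N4=1 [stuck-at-1] → 1 — matches
  N4 inverted output: N1=1, N2=1, N3=1, N4=0 [inverted output] → 0 — eliminated
Only N4 stuck-at-1 reproduces the observed 1.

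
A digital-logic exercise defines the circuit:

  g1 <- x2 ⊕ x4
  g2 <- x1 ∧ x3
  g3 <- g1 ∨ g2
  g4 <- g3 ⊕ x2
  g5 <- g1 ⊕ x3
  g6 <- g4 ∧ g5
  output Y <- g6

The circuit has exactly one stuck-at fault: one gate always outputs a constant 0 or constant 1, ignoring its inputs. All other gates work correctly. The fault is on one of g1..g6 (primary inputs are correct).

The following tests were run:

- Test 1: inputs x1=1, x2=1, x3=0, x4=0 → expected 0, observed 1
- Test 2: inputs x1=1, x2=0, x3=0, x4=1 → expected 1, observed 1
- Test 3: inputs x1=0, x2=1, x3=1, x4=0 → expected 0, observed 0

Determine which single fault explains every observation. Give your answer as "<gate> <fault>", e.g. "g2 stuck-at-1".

g4 stuck-at-1

Fault-free values for test 1 (x1=1, x2=1, x3=0, x4=0): g1=1, g2=0, g3=1, g4=0, g5=1, g6=0, giving Y=0. Observed 1.
Test 1: faults giving observed 1 are {g3 stuck-at-0, g4 stuck-at-1, g6 stuck-at-1}.
Test 2 (x1=1, x2=0, x3=0, x4=1): fault-free g1=1, g2=0, g3=1, g4=1, g5=1, g6=1 → 1; observed 1. Eliminates g3 stuck-at-0.
Test 3 (x1=0, x2=1, x3=1, x4=0): fault-free g1=1, g2=0, g3=1, g4=0, g5=0, g6=0 → 0; observed 0. Eliminates g6 stuck-at-1.
Only g4 stuck-at-1 is consistent with every test.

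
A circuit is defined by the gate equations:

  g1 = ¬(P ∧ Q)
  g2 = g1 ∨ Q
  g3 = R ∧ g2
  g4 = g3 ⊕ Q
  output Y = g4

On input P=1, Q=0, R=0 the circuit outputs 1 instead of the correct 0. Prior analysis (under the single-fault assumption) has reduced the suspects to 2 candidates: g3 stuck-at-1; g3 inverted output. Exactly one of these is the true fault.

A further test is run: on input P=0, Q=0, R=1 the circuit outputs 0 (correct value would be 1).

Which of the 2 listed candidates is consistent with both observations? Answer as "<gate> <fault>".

g3 inverted output

Evaluate each candidate on input P=0, Q=0, R=1:
  g3 stuck-at-1: g1=1, g2=1, g3=1 [stuck-at-1], g4=1 → 1 — eliminated
  g3 inverted output: g1=1, g2=1, g3=0 [inverted output], g4=0 → 0 — matches
Only g3 inverted output reproduces the observed 0.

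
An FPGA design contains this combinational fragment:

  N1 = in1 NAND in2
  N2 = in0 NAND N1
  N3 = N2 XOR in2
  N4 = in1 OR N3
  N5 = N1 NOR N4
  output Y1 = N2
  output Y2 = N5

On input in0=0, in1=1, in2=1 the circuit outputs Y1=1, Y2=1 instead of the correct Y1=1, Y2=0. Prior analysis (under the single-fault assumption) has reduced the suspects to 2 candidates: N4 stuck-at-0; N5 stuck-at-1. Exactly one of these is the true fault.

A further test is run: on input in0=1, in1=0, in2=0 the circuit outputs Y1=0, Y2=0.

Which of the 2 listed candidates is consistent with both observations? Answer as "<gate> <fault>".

Evaluate each candidate on input in0=1, in1=0, in2=0:
  N4 stuck-at-0: N1=1, N2=0, N3=0, N4=0 [stuck-at-0], N5=0 → Y1=0, Y2=0 — matches
  N5 stuck-at-1: N1=1, N2=0, N3=0, N4=0, N5=1 [stuck-at-1] → Y1=0, Y2=1 — eliminated
Only N4 stuck-at-0 reproduces the observed Y1=0, Y2=0.

N4 stuck-at-0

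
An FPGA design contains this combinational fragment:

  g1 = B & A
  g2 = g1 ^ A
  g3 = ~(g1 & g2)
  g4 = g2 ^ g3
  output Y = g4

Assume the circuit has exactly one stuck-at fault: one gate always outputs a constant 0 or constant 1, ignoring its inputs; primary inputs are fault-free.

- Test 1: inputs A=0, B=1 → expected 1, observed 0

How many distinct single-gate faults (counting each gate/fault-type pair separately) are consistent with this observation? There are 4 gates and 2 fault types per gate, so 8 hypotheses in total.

3

Fault-free: g1=0, g2=0, g3=1, g4=1 → 1. Observed 0.
  g1 stuck-at-0: output 1 ✗
  g1 stuck-at-1: output 1 ✗
  g2 stuck-at-0: output 1 ✗
  g2 stuck-at-1: output 0 ✓
  g3 stuck-at-0: output 0 ✓
  g3 stuck-at-1: output 1 ✗
  g4 stuck-at-0: output 0 ✓
  g4 stuck-at-1: output 1 ✗
Consistent faults: {g2 stuck-at-1, g3 stuck-at-0, g4 stuck-at-0} — 3 in all.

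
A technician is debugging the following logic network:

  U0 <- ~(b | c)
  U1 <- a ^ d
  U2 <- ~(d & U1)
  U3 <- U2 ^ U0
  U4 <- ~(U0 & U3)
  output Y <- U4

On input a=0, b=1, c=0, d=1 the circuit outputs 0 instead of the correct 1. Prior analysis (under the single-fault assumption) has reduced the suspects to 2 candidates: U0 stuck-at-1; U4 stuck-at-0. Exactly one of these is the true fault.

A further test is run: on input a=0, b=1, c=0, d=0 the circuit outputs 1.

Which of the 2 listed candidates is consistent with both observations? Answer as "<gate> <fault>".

U0 stuck-at-1

Evaluate each candidate on input a=0, b=1, c=0, d=0:
  U0 stuck-at-1: U0=1 [stuck-at-1], U1=0, U2=1, U3=0, U4=1 → 1 — matches
  U4 stuck-at-0: U0=0, U1=0, U2=1, U3=1, U4=0 [stuck-at-0] → 0 — eliminated
Only U0 stuck-at-1 reproduces the observed 1.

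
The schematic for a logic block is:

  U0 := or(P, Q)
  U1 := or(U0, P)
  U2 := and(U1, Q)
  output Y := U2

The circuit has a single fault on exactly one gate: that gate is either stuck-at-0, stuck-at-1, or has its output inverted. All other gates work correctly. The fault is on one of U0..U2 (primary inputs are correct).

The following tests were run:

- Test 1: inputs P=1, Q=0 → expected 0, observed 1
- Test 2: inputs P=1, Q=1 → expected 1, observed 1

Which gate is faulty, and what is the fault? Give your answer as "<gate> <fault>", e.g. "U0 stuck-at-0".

Fault-free values for test 1 (P=1, Q=0): U0=1, U1=1, U2=0, giving Y=0. Observed 1.
Test 1: faults giving observed 1 are {U2 stuck-at-1, U2 inverted output}.
Test 2 (P=1, Q=1): fault-free U0=1, U1=1, U2=1 → 1; observed 1. Eliminates U2 inverted output.
Only U2 stuck-at-1 is consistent with every test.

U2 stuck-at-1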